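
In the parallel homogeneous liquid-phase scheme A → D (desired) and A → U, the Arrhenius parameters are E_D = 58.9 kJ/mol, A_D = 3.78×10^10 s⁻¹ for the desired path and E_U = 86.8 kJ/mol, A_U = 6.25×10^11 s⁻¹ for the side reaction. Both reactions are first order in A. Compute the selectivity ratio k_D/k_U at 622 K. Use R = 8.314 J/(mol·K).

13.3

k_D/k_U = (A_D/A_U)·exp[−(E_D−E_U)/(RT)] = (A_D/A_U)·exp[(E_U−E_D)/(RT)].
(E_U−E_D)/(RT) = (86.8−58.9)×10³/(8.314×622) = 27900/5171 = 5.395.
k_D/k_U = (3.78×10^10/6.25×10^11)·exp(5.395) = 0.06048 × 220.3 = 13.3.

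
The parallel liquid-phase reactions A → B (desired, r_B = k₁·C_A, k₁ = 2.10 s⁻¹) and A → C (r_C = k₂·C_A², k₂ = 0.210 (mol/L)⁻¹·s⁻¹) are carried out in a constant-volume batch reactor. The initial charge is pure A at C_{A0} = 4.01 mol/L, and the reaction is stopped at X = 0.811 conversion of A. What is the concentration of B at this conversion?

2.64 mol/L

C_A = C_{A0}(1−X) = 0.7579 mol/L.
Along a PFR/batch, dC_B/dC_A = −r_B/(r_B+r_C) = −k₁/(k₁+k₂·C_A).
Integrating from C_{A0} to C_A: C_B = (2.10/0.210)·ln[(2.10+0.210·4.01)/(2.10+0.210·0.758)] = 10.00·ln(2.942/2.259) = 2.641 mol/L.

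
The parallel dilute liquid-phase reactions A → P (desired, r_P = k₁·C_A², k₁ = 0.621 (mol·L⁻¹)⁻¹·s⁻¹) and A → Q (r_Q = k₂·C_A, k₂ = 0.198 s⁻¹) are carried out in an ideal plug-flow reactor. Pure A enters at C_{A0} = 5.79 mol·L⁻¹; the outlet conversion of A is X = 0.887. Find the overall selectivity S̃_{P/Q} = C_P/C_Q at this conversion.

C_A = C_{A0}(1−X) = 0.6543 mol·L⁻¹.
Along a PFR/batch, dC_Q/dC_A = −r_Q/(r_P+r_Q) = −k₂/(k₂+k₁·C_A).
Integrating from C_{A0} to C_A: C_Q = (0.198/0.621)·ln[(0.198+0.621·5.79)/(0.198+0.621·0.654)] = 0.3188·ln(3.794/0.6043) = 0.5857 mol·L⁻¹.
Then C_P = (C_{A0}−C_A) − C_Q = 5.136 − 0.5857 = 4.550 mol·L⁻¹.
S̃_{P/Q} = C_P/C_Q = 4.550/0.5857 = 7.77.

7.77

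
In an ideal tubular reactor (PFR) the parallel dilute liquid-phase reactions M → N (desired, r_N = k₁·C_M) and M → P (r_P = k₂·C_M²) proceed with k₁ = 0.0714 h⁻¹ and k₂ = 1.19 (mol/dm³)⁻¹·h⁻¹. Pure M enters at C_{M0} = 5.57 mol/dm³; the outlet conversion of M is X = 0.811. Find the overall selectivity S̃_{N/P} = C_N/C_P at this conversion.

C_M = C_{M0}(1−X) = 1.053 mol/dm³.
Along a PFR/batch, dC_N/dC_M = −r_N/(r_N+r_P) = −k₁/(k₁+k₂·C_M).
Integrating from C_{M0} to C_M: C_N = (0.0714/1.19)·ln[(0.0714+1.19·5.57)/(0.0714+1.19·1.05)] = 0.06000·ln(6.700/1.324) = 0.09728 mol/dm³.
C_P = (C_{M0}−C_M)−C_N = 4.420 mol/dm³; S̃_{N/P} = 0.09728/4.420 = 0.0220.

0.0220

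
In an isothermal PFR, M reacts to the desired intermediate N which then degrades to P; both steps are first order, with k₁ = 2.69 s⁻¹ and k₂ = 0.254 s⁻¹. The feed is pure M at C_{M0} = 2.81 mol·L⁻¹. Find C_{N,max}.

2.20 mol·L⁻¹

Evaluating C_N at τ_opt = ln(k₂/k₁)/(k₂−k₁) gives C_{N,max}/C_{M0} = (k₁/k₂)^[k₂/(k₂−k₁)].
= (2.69/0.254)^(0.254/(0.254−2.69)) = (10.59)^(-0.1043) = 0.7819.
C_{N,max} = 0.7819×2.81 = 2.20 mol·L⁻¹.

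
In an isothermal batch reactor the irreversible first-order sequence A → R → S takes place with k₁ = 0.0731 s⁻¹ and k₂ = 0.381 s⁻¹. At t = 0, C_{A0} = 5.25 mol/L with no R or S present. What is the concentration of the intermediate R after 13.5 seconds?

0.457 mol/L

For first-order series with pure A initially, C_R(t) = k₁C_{A0}/(k₂−k₁)·(e^(−k₁t) − e^(−k₂t)).
e^(−k₁t) = e^(−0.0731×13.5) = e^(−0.9869) = 0.3727; e^(−k₂t) = e^(−5.144) = 0.005837.
C_R = 0.0731×5.25/(0.381−0.0731) × (0.3727−0.005837) = 1.246×0.3669 = 0.4573 mol/L.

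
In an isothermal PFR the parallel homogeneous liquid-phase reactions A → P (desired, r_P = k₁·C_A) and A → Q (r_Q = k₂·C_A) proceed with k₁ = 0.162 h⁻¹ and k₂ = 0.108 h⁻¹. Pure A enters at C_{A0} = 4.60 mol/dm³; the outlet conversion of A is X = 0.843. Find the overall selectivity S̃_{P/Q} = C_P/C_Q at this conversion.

1.50

C_A = C_{A0}(1−X) = 0.7222 mol/dm³.
Both paths are first order in A, so the instantaneous fraction to P is constant: dC_P/d(−C_A) = k₁/(k₁+k₂) = 0.6000.
C_P = 0.6000·(C_{A0}−C_A) = 0.6000×3.878 = 2.33 mol/dm³.
C_Q = (C_{A0}−C_A)−C_P = 1.551 mol/dm³; S̃_{P/Q} = 2.327/1.551 = 1.50.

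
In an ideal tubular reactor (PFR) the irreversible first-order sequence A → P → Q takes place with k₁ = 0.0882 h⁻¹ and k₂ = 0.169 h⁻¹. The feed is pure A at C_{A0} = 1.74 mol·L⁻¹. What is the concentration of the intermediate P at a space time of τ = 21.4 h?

For first-order series with pure A initially, C_P(τ) = k₁C_{A0}/(k₂−k₁)·(e^(−k₁τ) − e^(−k₂τ)).
e^(−k₁τ) = e^(−0.0882×21.4) = e^(−1.887) = 0.1515; e^(−k₂τ) = e^(−3.617) = 0.02687.
C_P = 0.0882×1.74/(0.169−0.0882) × (0.1515−0.02687) = 1.899×0.1246 = 0.2366 mol·L⁻¹.

0.237 mol·L⁻¹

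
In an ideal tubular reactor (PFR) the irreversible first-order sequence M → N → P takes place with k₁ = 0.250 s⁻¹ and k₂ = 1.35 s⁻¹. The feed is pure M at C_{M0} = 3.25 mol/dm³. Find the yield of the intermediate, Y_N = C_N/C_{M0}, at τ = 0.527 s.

0.0876

Solving the coupled first-order balances gives C_N(τ) = [k₁/(k₂−k₁)]·C_{M0}·(e^(−k₁τ) − e^(−k₂τ)).
e^(−k₁τ) = e^(−0.250×0.527) = e^(−0.1318) = 0.8766; e^(−k₂τ) = e^(−0.7115) = 0.4909.
C_N = 0.250×3.25/(1.35−0.250) × (0.8766−0.4909) = 0.7386×0.3856 = 0.2848 mol/dm³.
Y_N = C_N/C_{M0} = 0.2848/3.25 = 0.0876.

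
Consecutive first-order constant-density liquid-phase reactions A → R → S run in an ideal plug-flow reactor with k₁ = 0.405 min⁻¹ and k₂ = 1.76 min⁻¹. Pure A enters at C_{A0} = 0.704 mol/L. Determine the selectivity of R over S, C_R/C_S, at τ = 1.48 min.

The intermediate concentration in a first-order A→B→C sequence is C_R = k₁C_{A0}(e^(−k₁τ) − e^(−k₂τ))/(k₂−k₁).
e^(−k₁τ) = e^(−0.405×1.48) = e^(−0.5994) = 0.5491; e^(−k₂τ) = e^(−2.605) = 0.07392.
C_R = 0.405×0.704/(1.76−0.405) × (0.5491−0.07392) = 0.2104×0.4752 = 0.10000 mol/L.
C_A = C_{A0}e^(−k₁τ) = 0.3866 mol/L, so C_S = C_{A0}−C_A−C_R = 0.2174 mol/L; C_R/C_S = 0.460.

0.460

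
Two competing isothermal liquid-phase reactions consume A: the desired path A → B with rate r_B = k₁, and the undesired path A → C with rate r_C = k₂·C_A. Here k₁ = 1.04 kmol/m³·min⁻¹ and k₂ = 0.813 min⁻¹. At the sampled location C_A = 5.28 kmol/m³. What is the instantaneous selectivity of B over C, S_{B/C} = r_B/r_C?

0.242

S_{B/C} = r_B/r_C = (k₁)/(k₂·C_A) = (k₁/k₂)·C_A⁻¹.
= (1.04) / (0.813×5.280) = 1.040/4.293 = 0.242.
The undesired path is higher order in A, so low C_A (CSTR or dilute feed) favours B.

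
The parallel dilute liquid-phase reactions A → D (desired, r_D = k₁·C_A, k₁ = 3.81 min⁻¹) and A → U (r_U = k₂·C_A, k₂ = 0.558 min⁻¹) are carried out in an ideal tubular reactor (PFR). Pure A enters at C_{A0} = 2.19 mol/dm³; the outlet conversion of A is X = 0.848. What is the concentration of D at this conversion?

1.62 mol/dm³

C_A = C_{A0}(1−X) = 0.3329 mol/dm³.
Both paths are first order in A, so the instantaneous fraction to D is constant: dC_D/d(−C_A) = k₁/(k₁+k₂) = 0.8723.
C_D = 0.8723·(C_{A0}−C_A) = 0.8723×1.857 = 1.62 mol/dm³.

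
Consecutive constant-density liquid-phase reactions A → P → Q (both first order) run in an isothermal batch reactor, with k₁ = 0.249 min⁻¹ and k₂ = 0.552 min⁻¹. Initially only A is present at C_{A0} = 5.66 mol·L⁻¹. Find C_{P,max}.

1.33 mol·L⁻¹

At the optimum, C_{P,max}/C_{A0} = (k₁/k₂)^[k₂/(k₂−k₁)].
= (0.249/0.552)^(0.552/(0.552−0.249)) = (0.4511)^(1.822) = 0.2345.
C_{P,max} = 0.2345×5.66 = 1.33 mol·L⁻¹.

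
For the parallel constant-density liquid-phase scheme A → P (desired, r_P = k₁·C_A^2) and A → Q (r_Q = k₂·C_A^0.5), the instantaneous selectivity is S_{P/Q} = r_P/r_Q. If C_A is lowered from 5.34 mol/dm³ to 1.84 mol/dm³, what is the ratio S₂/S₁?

0.202

S_{P/Q} = (k₁/k₂)·C_A^1.5, so S₂/S₁ = (C_{A,2}/C_{A,1})^1.5.
= (1.84/5.34)^1.5 = (0.3446)^1.5 = 0.202.
Selectivity toward P falls as C_A falls — high-concentration operation is favoured.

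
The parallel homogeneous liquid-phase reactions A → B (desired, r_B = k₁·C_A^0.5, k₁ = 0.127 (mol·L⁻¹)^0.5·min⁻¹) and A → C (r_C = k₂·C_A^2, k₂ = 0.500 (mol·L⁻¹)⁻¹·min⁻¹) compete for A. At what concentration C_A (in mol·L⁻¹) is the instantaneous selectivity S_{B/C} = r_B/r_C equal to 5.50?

0.129 mol·L⁻¹

S_{B/C} = (k₁/k₂)·C_A^-1.5 ⇒ C_A = (S·k₂/k₁)^(1/(-1.5)).
= (5.50×0.500/0.127)^(-0.6667) = (21.65)^(-0.6667) = 0.129 mol·L⁻¹.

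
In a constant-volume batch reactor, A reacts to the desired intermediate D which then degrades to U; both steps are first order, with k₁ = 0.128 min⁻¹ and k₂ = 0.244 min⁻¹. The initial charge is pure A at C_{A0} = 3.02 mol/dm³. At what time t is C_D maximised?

5.56 min

For first-order series the maximum of C_D occurs at t_opt = ln(k₂/k₁)/(k₂−k₁).
= ln(0.244/0.128)/(0.244−0.128) = ln(1.906)/0.1160 = 0.6451/0.1160 = 5.56 min.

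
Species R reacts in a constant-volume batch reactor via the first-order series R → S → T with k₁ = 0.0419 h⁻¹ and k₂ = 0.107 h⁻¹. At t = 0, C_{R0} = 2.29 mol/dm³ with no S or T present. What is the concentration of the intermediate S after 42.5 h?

0.233 mol/dm³

For first-order series with pure R initially, C_S(t) = k₁C_{R0}/(k₂−k₁)·(e^(−k₁t) − e^(−k₂t)).
e^(−k₁t) = e^(−0.0419×42.5) = e^(−1.781) = 0.1685; e^(−k₂t) = e^(−4.548) = 0.01059.
C_S = 0.0419×2.29/(0.107−0.0419) × (0.1685−0.01059) = 1.474×0.1579 = 0.2328 mol/dm³.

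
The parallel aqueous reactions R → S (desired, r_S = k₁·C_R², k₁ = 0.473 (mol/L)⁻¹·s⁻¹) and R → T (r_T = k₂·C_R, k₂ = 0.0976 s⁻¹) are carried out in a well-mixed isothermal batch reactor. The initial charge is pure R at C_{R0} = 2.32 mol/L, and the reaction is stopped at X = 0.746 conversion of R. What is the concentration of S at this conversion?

1.49 mol/L

C_R = C_{R0}(1−X) = 0.5893 mol/L.
Along a PFR/batch, dC_T/dC_R = −r_T/(r_S+r_T) = −k₂/(k₂+k₁·C_R).
Integrating from C_{R0} to C_R: C_T = (0.0976/0.473)·ln[(0.0976+0.473·2.32)/(0.0976+0.473·0.589)] = 0.2063·ln(1.195/0.3763) = 0.2384 mol/L.
Then C_S = (C_{R0}−C_R) − C_T = 1.731 − 0.2384 = 1.492 mol/L.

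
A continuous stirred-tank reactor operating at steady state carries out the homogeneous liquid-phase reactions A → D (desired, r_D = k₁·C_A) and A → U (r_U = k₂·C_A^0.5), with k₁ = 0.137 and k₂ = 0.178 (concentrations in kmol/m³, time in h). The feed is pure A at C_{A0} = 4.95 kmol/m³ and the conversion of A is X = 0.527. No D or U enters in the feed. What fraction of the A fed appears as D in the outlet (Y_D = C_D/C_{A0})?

0.285

Exit C_A = C_{A0}(1−X) = 4.95×0.473 = 2.341 kmol/m³.
Rates in a CSTR are evaluated at the outlet concentration: r_D = 0.137×2.341 = 0.3208, r_U = 0.178×2.341^0.5 = 0.2724.
Fraction of consumed A going to D: r_D/(r_D+r_U) = 0.5408.
C_D = 0.5408·C_{A0}·X = 0.5408×4.95×0.527 = 1.41 kmol/m³; Y_D = C_D/C_{A0} = 0.285.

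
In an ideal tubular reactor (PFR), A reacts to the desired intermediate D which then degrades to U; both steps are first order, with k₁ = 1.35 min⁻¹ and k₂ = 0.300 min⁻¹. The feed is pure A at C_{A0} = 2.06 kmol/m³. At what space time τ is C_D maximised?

1.43 min

The intermediate peaks when r₁ = r₂, i.e. k₁e^(−k₁τ) = k₂e^(−k₂τ), giving τ_opt = ln(k₂/k₁)/(k₂−k₁).
= ln(0.300/1.35)/(0.300−1.35) = ln(0.2222)/-1.050 = -1.504/-1.050 = 1.43 min.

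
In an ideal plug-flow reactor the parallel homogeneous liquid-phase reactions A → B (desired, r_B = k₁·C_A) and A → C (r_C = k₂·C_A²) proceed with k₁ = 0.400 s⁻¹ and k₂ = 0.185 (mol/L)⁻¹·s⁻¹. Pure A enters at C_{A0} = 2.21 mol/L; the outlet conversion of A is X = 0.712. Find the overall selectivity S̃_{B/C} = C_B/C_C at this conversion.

C_A = C_{A0}(1−X) = 0.6365 mol/L.
Along a PFR/batch, dC_B/dC_A = −r_B/(r_B+r_C) = −k₁/(k₁+k₂·C_A).
Integrating from C_{A0} to C_A: C_B = (0.400/0.185)·ln[(0.400+0.185·2.21)/(0.400+0.185·0.636)] = 2.162·ln(0.8089/0.5177) = 0.9646 mol/L.
C_C = (C_{A0}−C_A)−C_B = 0.6089 mol/L; S̃_{B/C} = 0.9646/0.6089 = 1.58.

1.58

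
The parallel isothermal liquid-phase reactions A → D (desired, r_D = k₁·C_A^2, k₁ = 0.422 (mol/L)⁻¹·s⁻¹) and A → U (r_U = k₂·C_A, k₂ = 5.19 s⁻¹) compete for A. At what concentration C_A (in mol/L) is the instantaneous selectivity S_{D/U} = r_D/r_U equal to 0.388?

S_{D/U} = (k₁/k₂)·C_A ⇒ C_A = S·k₂/k₁.
= 0.388×5.19/0.422 = 4.77 mol/L.

4.77 mol/L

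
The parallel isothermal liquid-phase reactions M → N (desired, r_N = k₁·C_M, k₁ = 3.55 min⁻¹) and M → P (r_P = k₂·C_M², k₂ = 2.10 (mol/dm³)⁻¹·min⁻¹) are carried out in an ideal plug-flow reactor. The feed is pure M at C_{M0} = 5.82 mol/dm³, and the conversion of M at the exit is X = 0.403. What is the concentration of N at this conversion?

0.633 mol/dm³

C_M = C_{M0}(1−X) = 3.475 mol/dm³.
Along a PFR/batch, dC_N/dC_M = −r_N/(r_N+r_P) = −k₁/(k₁+k₂·C_M).
Integrating from C_{M0} to C_M: C_N = (3.55/2.10)·ln[(3.55+2.10·5.82)/(3.55+2.10·3.47)] = 1.690·ln(15.77/10.85) = 0.6329 mol/dm³.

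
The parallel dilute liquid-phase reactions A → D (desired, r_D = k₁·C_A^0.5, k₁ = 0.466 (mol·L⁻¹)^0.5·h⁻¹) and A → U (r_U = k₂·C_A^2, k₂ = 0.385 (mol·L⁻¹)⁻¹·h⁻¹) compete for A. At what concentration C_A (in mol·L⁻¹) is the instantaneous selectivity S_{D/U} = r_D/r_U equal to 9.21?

S_{D/U} = (k₁/k₂)·C_A^-1.5 ⇒ C_A = (S·k₂/k₁)^(1/(-1.5)).
= (9.21×0.385/0.466)^(-0.6667) = (7.609)^(-0.6667) = 0.258 mol·L⁻¹.

0.258 mol·L⁻¹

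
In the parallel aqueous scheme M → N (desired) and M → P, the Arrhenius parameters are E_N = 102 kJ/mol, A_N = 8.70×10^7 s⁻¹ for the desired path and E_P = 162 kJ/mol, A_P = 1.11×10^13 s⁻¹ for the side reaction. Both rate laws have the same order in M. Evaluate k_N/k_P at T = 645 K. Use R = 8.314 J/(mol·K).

With equal orders, S_{N/P} = k_N/k_P = (A_N/A_P)·exp[(E_P−E_N)/(RT)].
(E_P−E_N)/(RT) = (162−102)×10³/(8.314×645) = 60000/5363 = 11.19.
k_N/k_P = (8.70×10^7/1.11×10^13)·exp(11.19) = 7.838×10^-6 × 72312 = 0.567.

0.567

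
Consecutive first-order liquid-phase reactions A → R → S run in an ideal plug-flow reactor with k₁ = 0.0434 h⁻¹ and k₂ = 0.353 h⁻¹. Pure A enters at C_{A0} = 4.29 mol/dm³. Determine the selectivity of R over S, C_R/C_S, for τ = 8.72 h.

For first-order series with pure A initially, C_R(τ) = k₁C_{A0}/(k₂−k₁)·(e^(−k₁τ) − e^(−k₂τ)).
e^(−k₁τ) = e^(−0.0434×8.72) = e^(−0.3784) = 0.6849; e^(−k₂τ) = e^(−3.078) = 0.04604.
C_R = 0.0434×4.29/(0.353−0.0434) × (0.6849−0.04604) = 0.6014×0.6389 = 0.3842 mol/dm³.
C_A = C_{A0}e^(−k₁τ) = 2.938 mol/dm³, so C_S = C_{A0}−C_A−C_R = 0.9675 mol/dm³; C_R/C_S = 0.397.

0.397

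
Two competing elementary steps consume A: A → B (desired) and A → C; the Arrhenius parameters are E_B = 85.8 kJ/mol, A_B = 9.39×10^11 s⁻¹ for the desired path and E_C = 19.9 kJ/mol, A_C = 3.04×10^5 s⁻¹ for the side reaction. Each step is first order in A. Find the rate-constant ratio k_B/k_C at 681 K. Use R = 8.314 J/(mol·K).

Since both paths have the same order in A, the concentration cancels and S_{B/C} = k_B/k_C = (A_B/A_C)·exp[(E_C−E_B)/(RT)].
(E_C−E_B)/(RT) = (19.9−85.8)×10³/(8.314×681) = -65900/5662 = -11.64.
k_B/k_C = (9.39×10^11/3.04×10^5)·exp(-11.64) = 3.089×10^6 × 8.813×10^-6 = 27.2.

27.2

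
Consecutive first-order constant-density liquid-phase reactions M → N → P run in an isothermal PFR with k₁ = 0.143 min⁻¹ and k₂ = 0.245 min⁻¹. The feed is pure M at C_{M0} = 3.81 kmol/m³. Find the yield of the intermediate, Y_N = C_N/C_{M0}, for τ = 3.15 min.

0.246

Solving the coupled first-order balances gives C_N(τ) = [k₁/(k₂−k₁)]·C_{M0}·(e^(−k₁τ) − e^(−k₂τ)).
e^(−k₁τ) = e^(−0.143×3.15) = e^(−0.4504) = 0.6373; e^(−k₂τ) = e^(−0.7717) = 0.4622.
C_N = 0.143×3.81/(0.245−0.143) × (0.6373−0.4622) = 5.341×0.1751 = 0.9355 kmol/m³.
Y_N = C_N/C_{M0} = 0.9355/3.81 = 0.246.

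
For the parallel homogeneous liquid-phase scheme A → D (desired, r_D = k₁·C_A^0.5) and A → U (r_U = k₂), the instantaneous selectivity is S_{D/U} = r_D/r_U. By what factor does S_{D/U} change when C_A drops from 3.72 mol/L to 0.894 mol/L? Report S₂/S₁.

S_{D/U} = (k₁/k₂)·C_A^0.5, so S₂/S₁ = (C_{A,2}/C_{A,1})^0.5.
= (0.894/3.72)^0.5 = (0.2403)^0.5 = 0.490.

0.490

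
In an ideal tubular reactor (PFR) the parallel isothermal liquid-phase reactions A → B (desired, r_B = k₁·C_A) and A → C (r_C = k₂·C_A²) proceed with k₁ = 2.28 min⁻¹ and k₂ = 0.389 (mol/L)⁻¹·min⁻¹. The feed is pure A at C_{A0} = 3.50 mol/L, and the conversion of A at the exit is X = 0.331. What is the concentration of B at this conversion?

0.774 mol/L

C_A = C_{A0}(1−X) = 2.341 mol/L.
Along a PFR/batch, dC_B/dC_A = −r_B/(r_B+r_C) = −k₁/(k₁+k₂·C_A).
Integrating from C_{A0} to C_A: C_B = (2.28/0.389)·ln[(2.28+0.389·3.50)/(2.28+0.389·2.34)] = 5.861·ln(3.641/3.191) = 0.7743 mol/L.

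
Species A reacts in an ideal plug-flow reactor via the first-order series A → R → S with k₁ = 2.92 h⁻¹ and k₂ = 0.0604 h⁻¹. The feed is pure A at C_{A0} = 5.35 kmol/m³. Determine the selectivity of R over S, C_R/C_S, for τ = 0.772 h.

31.4

For first-order series with pure A initially, C_R(τ) = k₁C_{A0}/(k₂−k₁)·(e^(−k₁τ) − e^(−k₂τ)).
e^(−k₁τ) = e^(−2.92×0.772) = e^(−2.254) = 0.1050; e^(−k₂τ) = e^(−0.04663) = 0.9544.
C_R = 2.92×5.35/(0.0604−2.92) × (0.1050−0.9544) = (-5.463)×(-0.8495) = 4.641 kmol/m³.
C_A = C_{A0}e^(−k₁τ) = 0.5615 kmol/m³, so C_S = C_{A0}−C_A−C_R = 0.1477 kmol/m³; C_R/C_S = 31.4.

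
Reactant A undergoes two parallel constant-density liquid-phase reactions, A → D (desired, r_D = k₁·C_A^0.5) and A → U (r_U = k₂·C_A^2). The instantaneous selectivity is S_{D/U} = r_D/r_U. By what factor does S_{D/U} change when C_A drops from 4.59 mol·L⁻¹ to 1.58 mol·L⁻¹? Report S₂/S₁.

S_{D/U} = (k₁/k₂)·C_A^-1.5, so S₂/S₁ = (C_{A,2}/C_{A,1})^-1.5.
= (1.58/4.59)^(-1.5) = (0.3442)^(-1.5) = 4.95.

4.95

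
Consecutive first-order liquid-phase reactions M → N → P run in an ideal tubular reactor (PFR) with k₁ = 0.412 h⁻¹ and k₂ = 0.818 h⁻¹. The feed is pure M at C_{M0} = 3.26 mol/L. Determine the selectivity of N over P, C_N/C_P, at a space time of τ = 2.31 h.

0.635

For first-order series with pure M initially, C_N(τ) = k₁C_{M0}/(k₂−k₁)·(e^(−k₁τ) − e^(−k₂τ)).
e^(−k₁τ) = e^(−0.412×2.31) = e^(−0.9517) = 0.3861; e^(−k₂τ) = e^(−1.890) = 0.1511.
C_N = 0.412×3.26/(0.818−0.412) × (0.3861−0.1511) = 3.308×0.2349 = 0.7772 mol/L.
C_M = C_{M0}e^(−k₁τ) = 1.259 mol/L, so C_P = C_{M0}−C_M−C_N = 1.224 mol/L; C_N/C_P = 0.635.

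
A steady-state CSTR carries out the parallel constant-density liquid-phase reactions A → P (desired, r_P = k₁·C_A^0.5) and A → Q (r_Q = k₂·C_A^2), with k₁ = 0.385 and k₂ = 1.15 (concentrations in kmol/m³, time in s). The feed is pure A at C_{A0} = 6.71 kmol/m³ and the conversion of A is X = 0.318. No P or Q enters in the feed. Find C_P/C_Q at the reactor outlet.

0.0342

Exit C_A = C_{A0}(1−X) = 6.71×0.682 = 4.576 kmol/m³.
Rates in a CSTR are evaluated at the outlet concentration: r_P = 0.385×4.576^0.5 = 0.8236, r_Q = 1.15×4.576^2 = 24.08.
Overall selectivity = C_P/C_Q = r_Pτ/(r_Qτ) = r_P/r_Q = 0.0342.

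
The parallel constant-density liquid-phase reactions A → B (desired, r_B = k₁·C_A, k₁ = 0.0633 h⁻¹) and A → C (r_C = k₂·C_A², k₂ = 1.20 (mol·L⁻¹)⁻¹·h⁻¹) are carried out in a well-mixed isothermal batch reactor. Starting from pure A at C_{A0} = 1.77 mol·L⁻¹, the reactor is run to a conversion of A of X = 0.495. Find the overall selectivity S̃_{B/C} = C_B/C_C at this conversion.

C_A = C_{A0}(1−X) = 0.8939 mol·L⁻¹.
Along a PFR/batch, dC_B/dC_A = −r_B/(r_B+r_C) = −k₁/(k₁+k₂·C_A).
Integrating from C_{A0} to C_A: C_B = (0.0633/1.20)·ln[(0.0633+1.20·1.77)/(0.0633+1.20·0.894)] = 0.05275·ln(2.187/1.136) = 0.03456 mol·L⁻¹.
C_C = (C_{A0}−C_A)−C_B = 0.8416 mol·L⁻¹; S̃_{B/C} = 0.03456/0.8416 = 0.0411.

0.0411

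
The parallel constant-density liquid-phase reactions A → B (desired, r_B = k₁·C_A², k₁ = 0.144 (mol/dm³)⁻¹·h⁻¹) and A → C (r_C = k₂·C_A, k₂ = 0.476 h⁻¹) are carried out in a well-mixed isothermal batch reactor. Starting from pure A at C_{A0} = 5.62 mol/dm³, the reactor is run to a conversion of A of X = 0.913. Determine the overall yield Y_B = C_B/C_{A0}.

C_A = C_{A0}(1−X) = 0.4889 mol/dm³.
Along a PFR/batch, dC_C/dC_A = −r_C/(r_B+r_C) = −k₂/(k₂+k₁·C_A).
Integrating from C_{A0} to C_A: C_C = (0.476/0.144)·ln[(0.476+0.144·5.62)/(0.476+0.144·0.489)] = 3.306·ln(1.285/0.5464) = 2.827 mol/dm³.
Then C_B = (C_{A0}−C_A) − C_C = 5.131 − 2.827 = 2.304 mol/dm³.
Y_B = C_B/C_{A0} = 2.304/5.62 = 0.410.

0.410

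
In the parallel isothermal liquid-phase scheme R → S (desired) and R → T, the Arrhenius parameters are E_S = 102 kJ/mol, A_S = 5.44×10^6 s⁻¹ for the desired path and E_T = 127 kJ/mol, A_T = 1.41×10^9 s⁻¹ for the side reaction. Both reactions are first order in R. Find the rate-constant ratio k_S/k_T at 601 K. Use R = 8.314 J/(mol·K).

Since both paths have the same order in R, the concentration cancels and S_{S/T} = k_S/k_T = (A_S/A_T)·exp[(E_T−E_S)/(RT)].
(E_T−E_S)/(RT) = (127−102)×10³/(8.314×601) = 25000/4997 = 5.003.
k_S/k_T = (5.44×10^6/1.41×10^9)·exp(5.003) = 0.003858 × 148.9 = 0.574.
Since E_S < E_T, lowering the temperature improves selectivity toward S.

0.574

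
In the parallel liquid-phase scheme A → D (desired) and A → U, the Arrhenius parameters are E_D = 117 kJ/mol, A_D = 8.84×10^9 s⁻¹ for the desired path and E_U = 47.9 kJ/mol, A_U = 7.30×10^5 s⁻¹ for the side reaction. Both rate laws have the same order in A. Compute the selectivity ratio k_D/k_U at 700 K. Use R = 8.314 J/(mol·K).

0.0845

With equal orders, S_{D/U} = k_D/k_U = (A_D/A_U)·exp[(E_U−E_D)/(RT)].
(E_U−E_D)/(RT) = (47.9−117)×10³/(8.314×700) = -69100/5820 = -11.87.
k_D/k_U = (8.84×10^9/7.30×10^5)·exp(-11.87) = 12110 × 6.974×10^-6 = 0.0845.
Since E_D > E_U, raising the temperature improves selectivity toward D.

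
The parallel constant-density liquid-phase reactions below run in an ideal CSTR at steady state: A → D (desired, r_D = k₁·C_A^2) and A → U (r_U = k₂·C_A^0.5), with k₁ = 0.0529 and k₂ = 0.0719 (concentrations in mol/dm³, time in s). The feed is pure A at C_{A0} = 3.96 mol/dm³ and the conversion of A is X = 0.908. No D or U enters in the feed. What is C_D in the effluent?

0.501 mol/dm³

Exit C_A = C_{A0}(1−X) = 3.96×0.0920 = 0.3643 mol/dm³.
Rates in a CSTR are evaluated at the outlet concentration: r_D = 0.0529×0.3643^2 = 0.007021, r_U = 0.0719×0.3643^0.5 = 0.04340.
Fraction of consumed A going to D: r_D/(r_D+r_U) = 0.1393.
C_D = 0.1393·C_{A0}·X = 0.1393×3.96×0.908 = 0.501 mol/dm³.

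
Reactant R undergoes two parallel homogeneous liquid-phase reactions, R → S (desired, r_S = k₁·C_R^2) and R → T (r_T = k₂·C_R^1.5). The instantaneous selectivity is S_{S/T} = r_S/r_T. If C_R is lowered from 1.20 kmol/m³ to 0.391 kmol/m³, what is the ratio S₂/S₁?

0.571

S_{S/T} = (k₁/k₂)·C_R^0.5, so S₂/S₁ = (C_{R,2}/C_{R,1})^0.5.
= (0.391/1.20)^0.5 = (0.3258)^0.5 = 0.571.
Selectivity toward S falls as C_R falls — high-concentration operation is favoured.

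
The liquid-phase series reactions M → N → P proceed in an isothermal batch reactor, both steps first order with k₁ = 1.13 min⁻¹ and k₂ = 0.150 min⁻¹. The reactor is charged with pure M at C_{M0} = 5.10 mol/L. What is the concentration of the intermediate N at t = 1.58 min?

3.65 mol/L

Solving the coupled first-order balances gives C_N(t) = [k₁/(k₂−k₁)]·C_{M0}·(e^(−k₁t) − e^(−k₂t)).
e^(−k₁t) = e^(−1.13×1.58) = e^(−1.785) = 0.1677; e^(−k₂t) = e^(−0.2370) = 0.7890.
C_N = 1.13×5.10/(0.150−1.13) × (0.1677−0.7890) = (-5.881)×(-0.6213) = 3.653 mol/L.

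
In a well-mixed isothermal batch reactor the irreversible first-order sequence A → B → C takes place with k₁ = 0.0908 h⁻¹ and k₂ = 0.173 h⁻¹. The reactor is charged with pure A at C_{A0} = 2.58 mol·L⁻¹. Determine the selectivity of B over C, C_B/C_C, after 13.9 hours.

0.422

Solving the coupled first-order balances gives C_B(t) = [k₁/(k₂−k₁)]·C_{A0}·(e^(−k₁t) − e^(−k₂t)).
e^(−k₁t) = e^(−0.0908×13.9) = e^(−1.262) = 0.2831; e^(−k₂t) = e^(−2.405) = 0.09029.
C_B = 0.0908×2.58/(0.173−0.0908) × (0.2831−0.09029) = 2.850×0.1928 = 0.5494 mol·L⁻¹.
C_A = C_{A0}e^(−k₁t) = 0.7303 mol·L⁻¹, so C_C = C_{A0}−C_A−C_B = 1.300 mol·L⁻¹; C_B/C_C = 0.422.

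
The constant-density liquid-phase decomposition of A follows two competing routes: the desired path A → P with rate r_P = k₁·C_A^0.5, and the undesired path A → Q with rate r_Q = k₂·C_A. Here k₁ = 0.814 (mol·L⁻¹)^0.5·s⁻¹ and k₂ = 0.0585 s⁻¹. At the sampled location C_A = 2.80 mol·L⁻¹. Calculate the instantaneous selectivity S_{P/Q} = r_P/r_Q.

S_{P/Q} = r_P/r_Q = (k₁·C_A^0.5)/(k₂·C_A) = (k₁/k₂)·C_A^-0.5.
= (0.814×2.800^0.5) / (0.0585×2.800) = 1.362/0.1638 = 8.32.
The undesired path is higher order in A, so low C_A (CSTR or dilute feed) favours P.

8.32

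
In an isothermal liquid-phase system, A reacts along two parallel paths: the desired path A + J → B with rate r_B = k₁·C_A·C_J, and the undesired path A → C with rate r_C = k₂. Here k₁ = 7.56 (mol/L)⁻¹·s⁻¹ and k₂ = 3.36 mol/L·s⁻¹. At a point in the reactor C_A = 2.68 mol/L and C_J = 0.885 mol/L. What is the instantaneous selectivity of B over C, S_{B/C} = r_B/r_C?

S_{B/C} = r_B/r_C = (k₁·C_A·C_J)/(k₂) = (k₁/k₂)·C_A·C_J.
= (7.56×2.680×0.8850) / (3.36) = 17.93/3.360 = 5.34.
Since the desired path is higher order in A, keeping C_A high (PFR or concentrated feed) favours B.

5.34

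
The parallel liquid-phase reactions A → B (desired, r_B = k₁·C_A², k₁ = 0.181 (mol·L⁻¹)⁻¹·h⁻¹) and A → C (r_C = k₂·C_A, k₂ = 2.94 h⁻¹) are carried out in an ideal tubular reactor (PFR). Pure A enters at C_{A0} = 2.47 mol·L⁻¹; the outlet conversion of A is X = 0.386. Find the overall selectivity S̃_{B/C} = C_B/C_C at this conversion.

C_A = C_{A0}(1−X) = 1.517 mol·L⁻¹.
Along a PFR/batch, dC_C/dC_A = −r_C/(r_B+r_C) = −k₂/(k₂+k₁·C_A).
Integrating from C_{A0} to C_A: C_C = (2.94/0.181)·ln[(2.94+0.181·2.47)/(2.94+0.181·1.52)] = 16.24·ln(3.387/3.215) = 0.8494 mol·L⁻¹.
Then C_B = (C_{A0}−C_A) − C_C = 0.9534 − 0.8494 = 0.1040 mol·L⁻¹.
S̃_{B/C} = C_B/C_C = 0.1040/0.8494 = 0.122.

0.122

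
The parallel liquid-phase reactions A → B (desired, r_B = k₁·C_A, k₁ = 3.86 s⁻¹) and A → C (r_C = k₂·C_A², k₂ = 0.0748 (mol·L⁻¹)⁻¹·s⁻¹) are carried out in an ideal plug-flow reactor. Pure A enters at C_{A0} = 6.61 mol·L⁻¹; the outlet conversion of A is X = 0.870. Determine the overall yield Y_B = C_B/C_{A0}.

C_A = C_{A0}(1−X) = 0.8593 mol·L⁻¹.
Along a PFR/batch, dC_B/dC_A = −r_B/(r_B+r_C) = −k₁/(k₁+k₂·C_A).
Integrating from C_{A0} to C_A: C_B = (3.86/0.0748)·ln[(3.86+0.0748·6.61)/(3.86+0.0748·0.859)] = 51.60·ln(4.354/3.924) = 5.367 mol·L⁻¹.
Y_B = C_B/C_{A0} = 5.367/6.61 = 0.812.

0.812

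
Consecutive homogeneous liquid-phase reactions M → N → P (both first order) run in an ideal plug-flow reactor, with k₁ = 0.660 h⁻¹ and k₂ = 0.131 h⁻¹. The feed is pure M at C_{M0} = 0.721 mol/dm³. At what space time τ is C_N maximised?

3.06 h

Setting dC_N/dτ = 0 gives τ_opt = ln(k₂/k₁)/(k₂−k₁).
= ln(0.131/0.660)/(0.131−0.660) = ln(0.1985)/-0.5290 = -1.617/-0.5290 = 3.06 h.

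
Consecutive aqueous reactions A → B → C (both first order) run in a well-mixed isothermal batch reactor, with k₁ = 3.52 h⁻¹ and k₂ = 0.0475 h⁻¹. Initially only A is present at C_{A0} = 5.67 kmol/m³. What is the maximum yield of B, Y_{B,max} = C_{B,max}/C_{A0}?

For a first-order series the maximum intermediate yield is C_{B,max}/C_{A0} = (k₁/k₂)^[k₂/(k₂−k₁)].
= (3.52/0.0475)^(0.0475/(0.0475−3.52)) = (74.11)^(-0.01368) = 0.9428.

0.943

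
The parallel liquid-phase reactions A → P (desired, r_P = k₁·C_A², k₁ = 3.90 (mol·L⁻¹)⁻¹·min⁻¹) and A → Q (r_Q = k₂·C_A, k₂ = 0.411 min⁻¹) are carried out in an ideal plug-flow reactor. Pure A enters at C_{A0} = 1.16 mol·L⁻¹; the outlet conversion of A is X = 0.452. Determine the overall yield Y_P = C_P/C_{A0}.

0.403

C_A = C_{A0}(1−X) = 0.6357 mol·L⁻¹.
Along a PFR/batch, dC_Q/dC_A = −r_Q/(r_P+r_Q) = −k₂/(k₂+k₁·C_A).
Integrating from C_{A0} to C_A: C_Q = (0.411/3.90)·ln[(0.411+3.90·1.16)/(0.411+3.90·0.636)] = 0.1054·ln(4.935/2.890) = 0.05639 mol·L⁻¹.
Then C_P = (C_{A0}−C_A) − C_Q = 0.5243 − 0.05639 = 0.4679 mol·L⁻¹.
Y_P = C_P/C_{A0} = 0.4679/1.16 = 0.403.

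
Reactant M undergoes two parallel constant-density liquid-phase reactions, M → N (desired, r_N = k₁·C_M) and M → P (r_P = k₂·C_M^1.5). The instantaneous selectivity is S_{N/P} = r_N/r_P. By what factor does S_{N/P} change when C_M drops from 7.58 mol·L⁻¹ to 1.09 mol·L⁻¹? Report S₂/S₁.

S_{N/P} = (k₁/k₂)·C_M^-0.5, so S₂/S₁ = (C_{M,2}/C_{M,1})^-0.5.
= (1.09/7.58)^(-0.5) = (0.1438)^(-0.5) = 2.64.
Selectivity toward N rises as C_M falls — low-concentration operation is favoured.

2.64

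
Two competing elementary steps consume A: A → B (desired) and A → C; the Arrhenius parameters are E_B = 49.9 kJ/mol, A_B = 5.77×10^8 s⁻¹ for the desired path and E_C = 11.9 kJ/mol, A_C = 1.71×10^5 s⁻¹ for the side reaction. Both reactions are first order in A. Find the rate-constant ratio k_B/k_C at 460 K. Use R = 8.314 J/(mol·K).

With equal orders, S_{B/C} = k_B/k_C = (A_B/A_C)·exp[(E_C−E_B)/(RT)].
(E_C−E_B)/(RT) = (11.9−49.9)×10³/(8.314×460) = -38000/3824 = -9.936.
k_B/k_C = (5.77×10^8/1.71×10^5)·exp(-9.936) = 3374 × 4.840×10^-5 = 0.163.
Since E_B > E_C, raising the temperature improves selectivity toward B.

0.163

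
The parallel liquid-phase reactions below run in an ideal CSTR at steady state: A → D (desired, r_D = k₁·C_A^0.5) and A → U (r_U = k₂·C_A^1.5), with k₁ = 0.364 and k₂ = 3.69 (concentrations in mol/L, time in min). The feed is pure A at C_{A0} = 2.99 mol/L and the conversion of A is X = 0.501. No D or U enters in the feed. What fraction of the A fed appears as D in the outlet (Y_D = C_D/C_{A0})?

Exit C_A = C_{A0}(1−X) = 2.99×0.499 = 1.492 mol/L.
In a CSTR the entire volume is at exit conditions, so r_D = 0.364×1.492^0.5 = 0.4446 and r_U = 3.69×1.492^1.5 = 6.725.
Fraction of consumed A going to D: r_D/(r_D+r_U) = 0.06202.
C_D = 0.06202·C_{A0}·X = 0.06202×2.99×0.501 = 0.0929 mol/L; Y_D = C_D/C_{A0} = 0.0311.

0.0311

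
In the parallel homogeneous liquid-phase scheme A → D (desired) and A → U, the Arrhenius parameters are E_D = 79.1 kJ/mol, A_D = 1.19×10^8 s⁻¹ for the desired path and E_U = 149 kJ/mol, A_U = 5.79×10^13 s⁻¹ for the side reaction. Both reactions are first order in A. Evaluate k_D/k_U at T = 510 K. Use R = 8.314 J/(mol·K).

Since both paths have the same order in A, the concentration cancels and S_{D/U} = k_D/k_U = (A_D/A_U)·exp[(E_U−E_D)/(RT)].
(E_U−E_D)/(RT) = (149−79.1)×10³/(8.314×510) = 69900/4240 = 16.49.
k_D/k_U = (1.19×10^8/5.79×10^13)·exp(16.49) = 2.055×10^-6 × 1.444×10^7 = 29.7.

29.7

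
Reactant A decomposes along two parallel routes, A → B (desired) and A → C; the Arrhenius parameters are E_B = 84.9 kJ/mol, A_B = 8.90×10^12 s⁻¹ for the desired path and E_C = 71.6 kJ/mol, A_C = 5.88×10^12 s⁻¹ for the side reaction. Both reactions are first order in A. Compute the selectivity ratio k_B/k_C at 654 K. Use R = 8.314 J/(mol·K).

Since both paths have the same order in A, the concentration cancels and S_{B/C} = k_B/k_C = (A_B/A_C)·exp[(E_C−E_B)/(RT)].
(E_C−E_B)/(RT) = (71.6−84.9)×10³/(8.314×654) = -13300/5437 = -2.446.
k_B/k_C = (8.90×10^12/5.88×10^12)·exp(-2.446) = 1.514 × 0.08664 = 0.131.
Since E_B > E_C, raising the temperature improves selectivity toward B.

0.131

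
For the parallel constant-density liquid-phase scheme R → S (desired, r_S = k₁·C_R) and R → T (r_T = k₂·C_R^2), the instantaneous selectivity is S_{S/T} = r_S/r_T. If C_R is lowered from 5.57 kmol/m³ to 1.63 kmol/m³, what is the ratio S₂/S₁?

3.42

S_{S/T} = (k₁/k₂)·C_R⁻¹, so S₂/S₁ = (C_{R,2}/C_{R,1})⁻¹.
= 5.57/1.63 = 3.42.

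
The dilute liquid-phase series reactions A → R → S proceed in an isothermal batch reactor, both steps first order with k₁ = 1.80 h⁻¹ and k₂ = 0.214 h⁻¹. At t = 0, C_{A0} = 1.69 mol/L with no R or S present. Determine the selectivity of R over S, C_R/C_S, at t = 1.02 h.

Solving the coupled first-order balances gives C_R(t) = [k₁/(k₂−k₁)]·C_{A0}·(e^(−k₁t) − e^(−k₂t)).
e^(−k₁t) = e^(−1.80×1.02) = e^(−1.836) = 0.1595; e^(−k₂t) = e^(−0.2183) = 0.8039.
C_R = 1.80×1.69/(0.214−1.80) × (0.1595−0.8039) = (-1.918)×(-0.6444) = 1.236 mol/L.
C_A = C_{A0}e^(−k₁t) = 0.2695 mol/L, so C_S = C_{A0}−C_A−C_R = 0.1845 mol/L; C_R/C_S = 6.70.

6.70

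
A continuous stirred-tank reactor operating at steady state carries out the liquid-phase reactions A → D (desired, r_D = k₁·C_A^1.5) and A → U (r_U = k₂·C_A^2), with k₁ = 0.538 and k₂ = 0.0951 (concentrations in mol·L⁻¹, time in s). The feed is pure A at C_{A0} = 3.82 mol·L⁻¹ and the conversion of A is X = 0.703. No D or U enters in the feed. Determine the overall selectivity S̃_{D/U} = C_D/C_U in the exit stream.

5.31

Exit C_A = C_{A0}(1−X) = 3.82×0.297 = 1.135 mol·L⁻¹.
Rates in a CSTR are evaluated at the outlet concentration: r_D = 0.538×1.135^1.5 = 0.6501, r_U = 0.0951×1.135^2 = 0.1224.
Overall selectivity = C_D/C_U = r_Dτ/(r_Uτ) = r_D/r_U = 5.31.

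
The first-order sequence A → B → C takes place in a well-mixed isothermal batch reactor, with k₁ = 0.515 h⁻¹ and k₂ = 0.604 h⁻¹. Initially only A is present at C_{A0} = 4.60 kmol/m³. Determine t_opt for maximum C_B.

1.79 h

The intermediate peaks when r₁ = r₂, i.e. k₁e^(−k₁t) = k₂e^(−k₂t), giving t_opt = ln(k₂/k₁)/(k₂−k₁).
= ln(0.604/0.515)/(0.604−0.515) = ln(1.173)/0.08900 = 0.1594/0.08900 = 1.79 h.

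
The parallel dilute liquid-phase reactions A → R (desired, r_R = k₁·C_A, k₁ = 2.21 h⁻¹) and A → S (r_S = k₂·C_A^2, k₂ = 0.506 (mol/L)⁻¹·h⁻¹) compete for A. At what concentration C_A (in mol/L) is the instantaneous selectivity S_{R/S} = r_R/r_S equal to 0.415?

S_{R/S} = (k₁/k₂)·C_A⁻¹ ⇒ C_A = (S·k₂/k₁)^(-1).
= (0.415×0.506/2.21)^(-1) = (0.09502)^(-1) = 10.5 mol/L.

10.5 mol/L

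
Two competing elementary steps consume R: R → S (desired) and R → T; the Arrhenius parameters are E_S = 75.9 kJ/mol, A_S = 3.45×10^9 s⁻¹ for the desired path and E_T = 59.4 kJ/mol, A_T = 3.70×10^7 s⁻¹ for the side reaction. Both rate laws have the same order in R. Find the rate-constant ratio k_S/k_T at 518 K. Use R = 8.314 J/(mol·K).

Since both paths have the same order in R, the concentration cancels and S_{S/T} = k_S/k_T = (A_S/A_T)·exp[(E_T−E_S)/(RT)].
(E_T−E_S)/(RT) = (59.4−75.9)×10³/(8.314×518) = -16500/4307 = -3.831.
k_S/k_T = (3.45×10^9/3.70×10^7)·exp(-3.831) = 93.24 × 0.02168 = 2.02.
Since E_S > E_T, raising the temperature improves selectivity toward S.

2.02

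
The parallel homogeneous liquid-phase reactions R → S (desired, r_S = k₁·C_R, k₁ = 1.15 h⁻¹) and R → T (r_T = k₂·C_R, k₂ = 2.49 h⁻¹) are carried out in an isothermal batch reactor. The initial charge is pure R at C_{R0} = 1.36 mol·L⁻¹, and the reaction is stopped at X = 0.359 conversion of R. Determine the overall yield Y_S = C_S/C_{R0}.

C_R = C_{R0}(1−X) = 0.8718 mol·L⁻¹.
Both paths are first order in R, so the instantaneous fraction to S is constant: dC_S/d(−C_R) = k₁/(k₁+k₂) = 0.3159.
C_S = 0.3159·(C_{R0}−C_R) = 0.3159×0.4882 = 0.154 mol·L⁻¹.
Y_S = C_S/C_{R0} = 0.1543/1.36 = 0.113.

0.113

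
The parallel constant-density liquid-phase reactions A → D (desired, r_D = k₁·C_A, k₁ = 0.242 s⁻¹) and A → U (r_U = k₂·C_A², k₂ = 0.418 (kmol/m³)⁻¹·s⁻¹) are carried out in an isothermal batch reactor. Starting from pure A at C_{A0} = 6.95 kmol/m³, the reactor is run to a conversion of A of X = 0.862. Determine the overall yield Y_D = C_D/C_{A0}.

C_A = C_{A0}(1−X) = 0.9591 kmol/m³.
Along a PFR/batch, dC_D/dC_A = −r_D/(r_D+r_U) = −k₁/(k₁+k₂·C_A).
Integrating from C_{A0} to C_A: C_D = (0.242/0.418)·ln[(0.242+0.418·6.95)/(0.242+0.418·0.959)] = 0.5789·ln(3.147/0.6429) = 0.9195 kmol/m³.
Y_D = C_D/C_{A0} = 0.9195/6.95 = 0.132.

0.132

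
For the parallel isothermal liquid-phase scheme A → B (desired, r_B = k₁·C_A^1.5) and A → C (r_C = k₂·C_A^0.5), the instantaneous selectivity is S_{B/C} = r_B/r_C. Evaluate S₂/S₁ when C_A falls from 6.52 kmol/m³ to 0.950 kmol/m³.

0.146

S_{B/C} = (k₁/k₂)·C_A, so S₂/S₁ = (C_{A,2}/C_{A,1}).
= 0.950/6.52 = 0.146.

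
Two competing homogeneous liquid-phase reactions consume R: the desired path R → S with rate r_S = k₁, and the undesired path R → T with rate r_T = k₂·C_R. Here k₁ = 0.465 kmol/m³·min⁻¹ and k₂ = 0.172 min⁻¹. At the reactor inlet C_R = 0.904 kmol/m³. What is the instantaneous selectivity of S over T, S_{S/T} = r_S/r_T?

2.99

S_{S/T} = r_S/r_T = (k₁)/(k₂·C_R) = (k₁/k₂)·C_R⁻¹.
= (0.465) / (0.172×0.9040) = 0.4650/0.1555 = 2.99.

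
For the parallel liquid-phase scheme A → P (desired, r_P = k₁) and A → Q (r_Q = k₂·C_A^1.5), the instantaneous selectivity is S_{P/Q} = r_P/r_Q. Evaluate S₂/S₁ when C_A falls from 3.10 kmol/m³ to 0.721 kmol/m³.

8.92

S_{P/Q} = (k₁/k₂)·C_A^-1.5, so S₂/S₁ = (C_{A,2}/C_{A,1})^-1.5.
= (0.721/3.10)^(-1.5) = (0.2326)^(-1.5) = 8.92.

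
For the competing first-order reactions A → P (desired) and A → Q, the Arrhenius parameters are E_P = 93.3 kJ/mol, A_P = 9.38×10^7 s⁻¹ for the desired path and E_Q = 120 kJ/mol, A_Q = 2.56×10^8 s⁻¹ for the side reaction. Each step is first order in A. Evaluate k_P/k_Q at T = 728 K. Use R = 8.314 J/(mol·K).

With equal orders, S_{P/Q} = k_P/k_Q = (A_P/A_Q)·exp[(E_Q−E_P)/(RT)].
(E_Q−E_P)/(RT) = (120−93.3)×10³/(8.314×728) = 26700/6053 = 4.411.
k_P/k_Q = (9.38×10^7/2.56×10^8)·exp(4.411) = 0.3664 × 82.38 = 30.2.

30.2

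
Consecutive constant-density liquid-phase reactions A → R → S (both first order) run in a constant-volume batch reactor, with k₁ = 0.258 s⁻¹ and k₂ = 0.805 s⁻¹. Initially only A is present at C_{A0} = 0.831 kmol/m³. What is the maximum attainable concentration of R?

For a first-order series the maximum intermediate yield is C_{R,max}/C_{A0} = (k₁/k₂)^[k₂/(k₂−k₁)].
= (0.258/0.805)^(0.805/(0.805−0.258)) = (0.3205)^(1.472) = 0.1874.
C_{R,max} = 0.1874×0.831 = 0.156 kmol/m³.

0.156 kmol/m³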